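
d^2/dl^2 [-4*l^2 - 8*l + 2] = -8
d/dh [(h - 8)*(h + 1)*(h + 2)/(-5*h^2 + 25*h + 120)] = (-h^2 - 6*h - 7)/(5*(h^2 + 6*h + 9))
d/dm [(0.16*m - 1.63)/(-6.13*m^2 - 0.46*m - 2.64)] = (0.9808*m^2 - 19.9838*m - 1.1722)/(37.5769*m^4 + 5.6396*m^3 + 32.578*m^2 + 2.4288*m + 6.9696)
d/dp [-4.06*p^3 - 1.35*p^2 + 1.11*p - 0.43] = -12.18*p^2 - 2.7*p + 1.11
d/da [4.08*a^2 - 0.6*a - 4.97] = 8.16*a - 0.6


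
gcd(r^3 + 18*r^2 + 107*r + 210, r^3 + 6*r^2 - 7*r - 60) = r + 5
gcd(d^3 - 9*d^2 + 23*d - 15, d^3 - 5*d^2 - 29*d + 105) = d - 3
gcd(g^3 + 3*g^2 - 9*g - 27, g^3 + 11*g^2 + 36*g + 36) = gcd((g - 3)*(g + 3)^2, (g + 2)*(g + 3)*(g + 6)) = g + 3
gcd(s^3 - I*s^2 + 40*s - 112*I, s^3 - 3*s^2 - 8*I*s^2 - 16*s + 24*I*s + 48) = s^2 - 8*I*s - 16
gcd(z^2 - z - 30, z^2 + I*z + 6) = 1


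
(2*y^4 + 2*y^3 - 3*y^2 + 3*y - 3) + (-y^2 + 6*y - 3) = 2*y^4 + 2*y^3 - 4*y^2 + 9*y - 6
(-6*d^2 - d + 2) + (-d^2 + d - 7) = -7*d^2 - 5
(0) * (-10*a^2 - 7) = 0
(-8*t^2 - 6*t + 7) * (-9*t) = 72*t^3 + 54*t^2 - 63*t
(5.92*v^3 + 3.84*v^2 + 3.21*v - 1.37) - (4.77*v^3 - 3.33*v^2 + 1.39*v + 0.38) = 1.15*v^3 + 7.17*v^2 + 1.82*v - 1.75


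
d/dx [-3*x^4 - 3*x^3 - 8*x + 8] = -12*x^3 - 9*x^2 - 8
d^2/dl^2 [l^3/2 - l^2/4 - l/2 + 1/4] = 3*l - 1/2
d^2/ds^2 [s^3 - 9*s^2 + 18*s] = 6*s - 18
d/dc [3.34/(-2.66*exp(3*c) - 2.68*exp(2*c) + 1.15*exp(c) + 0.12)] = (26.6532*exp(2*c) + 17.9024*exp(c) - 3.841)*exp(c)/(2.66*exp(3*c) + 2.68*exp(2*c) - 1.15*exp(c) - 0.12)^2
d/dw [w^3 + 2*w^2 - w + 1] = 3*w^2 + 4*w - 1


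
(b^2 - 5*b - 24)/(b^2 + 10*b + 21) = (b - 8)/(b + 7)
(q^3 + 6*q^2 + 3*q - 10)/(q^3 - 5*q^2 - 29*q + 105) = (q^2 + q - 2)/(q^2 - 10*q + 21)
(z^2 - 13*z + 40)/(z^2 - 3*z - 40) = (z - 5)/(z + 5)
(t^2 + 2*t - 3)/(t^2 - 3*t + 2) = (t + 3)/(t - 2)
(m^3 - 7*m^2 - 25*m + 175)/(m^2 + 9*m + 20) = (m^2 - 12*m + 35)/(m + 4)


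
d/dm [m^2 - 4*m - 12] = 2*m - 4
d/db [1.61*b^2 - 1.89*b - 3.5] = 3.22*b - 1.89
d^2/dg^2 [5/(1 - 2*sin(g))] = 10*(sin(g) - cos(2*g) - 3)/(2*sin(g) - 1)^3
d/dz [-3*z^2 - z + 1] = -6*z - 1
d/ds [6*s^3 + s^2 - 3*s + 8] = 18*s^2 + 2*s - 3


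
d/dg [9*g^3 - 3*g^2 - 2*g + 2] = 27*g^2 - 6*g - 2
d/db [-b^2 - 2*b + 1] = -2*b - 2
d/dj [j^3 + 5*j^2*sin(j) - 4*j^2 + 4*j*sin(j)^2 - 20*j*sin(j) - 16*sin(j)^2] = 5*j^2*cos(j) + 3*j^2 + 10*j*sin(j) + 4*j*sin(2*j) - 20*j*cos(j) - 8*j + 4*sin(j)^2 - 20*sin(j) - 16*sin(2*j)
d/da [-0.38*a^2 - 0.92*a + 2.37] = -0.76*a - 0.92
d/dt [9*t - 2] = 9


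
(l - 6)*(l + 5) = l^2 - l - 30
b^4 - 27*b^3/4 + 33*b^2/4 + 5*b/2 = b*(b - 5)*(b - 2)*(b + 1/4)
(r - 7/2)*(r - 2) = r^2 - 11*r/2 + 7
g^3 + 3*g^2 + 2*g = g*(g + 1)*(g + 2)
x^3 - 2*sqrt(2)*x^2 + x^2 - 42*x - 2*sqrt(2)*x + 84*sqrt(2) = (x - 6)*(x + 7)*(x - 2*sqrt(2))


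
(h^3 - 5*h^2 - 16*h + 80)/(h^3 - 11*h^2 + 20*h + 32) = (h^2 - h - 20)/(h^2 - 7*h - 8)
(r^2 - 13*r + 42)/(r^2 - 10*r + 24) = (r - 7)/(r - 4)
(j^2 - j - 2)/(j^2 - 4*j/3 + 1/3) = 3*(j^2 - j - 2)/(3*j^2 - 4*j + 1)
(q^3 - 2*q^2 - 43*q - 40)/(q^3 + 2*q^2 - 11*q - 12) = (q^2 - 3*q - 40)/(q^2 + q - 12)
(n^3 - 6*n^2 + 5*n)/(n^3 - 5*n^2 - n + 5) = n/(n + 1)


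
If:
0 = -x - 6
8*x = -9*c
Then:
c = 16/3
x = -6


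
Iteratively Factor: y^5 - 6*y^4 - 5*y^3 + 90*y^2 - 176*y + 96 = (y - 3)*(y^4 - 3*y^3 - 14*y^2 + 48*y - 32) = (y - 4)*(y - 3)*(y^3 + y^2 - 10*y + 8) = (y - 4)*(y - 3)*(y - 1)*(y^2 + 2*y - 8) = (y - 4)*(y - 3)*(y - 2)*(y - 1)*(y + 4)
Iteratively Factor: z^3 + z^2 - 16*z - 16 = (z + 4)*(z^2 - 3*z - 4) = (z + 1)*(z + 4)*(z - 4)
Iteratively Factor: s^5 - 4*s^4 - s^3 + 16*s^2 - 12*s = (s + 2)*(s^4 - 6*s^3 + 11*s^2 - 6*s) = (s - 2)*(s + 2)*(s^3 - 4*s^2 + 3*s) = s*(s - 2)*(s + 2)*(s^2 - 4*s + 3) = s*(s - 3)*(s - 2)*(s + 2)*(s - 1)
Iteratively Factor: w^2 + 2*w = (w)*(w + 2)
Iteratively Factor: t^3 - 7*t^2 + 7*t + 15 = (t + 1)*(t^2 - 8*t + 15) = (t - 5)*(t + 1)*(t - 3)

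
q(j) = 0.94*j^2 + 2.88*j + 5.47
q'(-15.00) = -25.32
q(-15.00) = 173.77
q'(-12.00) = -19.68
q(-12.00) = 106.27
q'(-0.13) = 2.64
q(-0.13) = 5.11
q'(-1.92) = -0.73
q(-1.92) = 3.41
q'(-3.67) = -4.02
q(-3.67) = 7.56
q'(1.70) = 6.08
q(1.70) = 13.08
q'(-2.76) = -2.31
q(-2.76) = 4.68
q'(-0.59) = 1.77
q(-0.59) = 4.10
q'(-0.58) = 1.79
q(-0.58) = 4.12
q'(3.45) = 9.37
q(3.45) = 26.59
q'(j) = 1.88*j + 2.88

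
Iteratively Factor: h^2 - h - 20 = (h - 5)*(h + 4)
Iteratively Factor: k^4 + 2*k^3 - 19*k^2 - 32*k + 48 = (k - 4)*(k^3 + 6*k^2 + 5*k - 12) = (k - 4)*(k + 4)*(k^2 + 2*k - 3) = (k - 4)*(k + 3)*(k + 4)*(k - 1)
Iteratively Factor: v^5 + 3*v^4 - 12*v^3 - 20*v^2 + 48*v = (v - 2)*(v^4 + 5*v^3 - 2*v^2 - 24*v) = (v - 2)^2*(v^3 + 7*v^2 + 12*v) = (v - 2)^2*(v + 4)*(v^2 + 3*v) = v*(v - 2)^2*(v + 4)*(v + 3)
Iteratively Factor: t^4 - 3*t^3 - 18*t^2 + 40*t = (t - 5)*(t^3 + 2*t^2 - 8*t) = (t - 5)*(t + 4)*(t^2 - 2*t) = (t - 5)*(t - 2)*(t + 4)*(t)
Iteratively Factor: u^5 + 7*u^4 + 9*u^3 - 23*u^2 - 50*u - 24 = (u + 3)*(u^4 + 4*u^3 - 3*u^2 - 14*u - 8) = (u + 3)*(u + 4)*(u^3 - 3*u - 2) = (u + 1)*(u + 3)*(u + 4)*(u^2 - u - 2) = (u - 2)*(u + 1)*(u + 3)*(u + 4)*(u + 1)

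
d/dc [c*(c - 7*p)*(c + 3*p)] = 3*c^2 - 8*c*p - 21*p^2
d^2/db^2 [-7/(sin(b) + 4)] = 7*(sin(b)^2 - 4*sin(b) - 2)/(sin(b) + 4)^3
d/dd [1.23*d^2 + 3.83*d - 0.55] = 2.46*d + 3.83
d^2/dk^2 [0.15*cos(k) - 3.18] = -0.15*cos(k)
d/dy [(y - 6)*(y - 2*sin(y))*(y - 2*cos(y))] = (6 - y)*(y - 2*cos(y))*(2*cos(y) - 1) + (y - 6)*(y - 2*sin(y))*(2*sin(y) + 1) + (y - 2*sin(y))*(y - 2*cos(y))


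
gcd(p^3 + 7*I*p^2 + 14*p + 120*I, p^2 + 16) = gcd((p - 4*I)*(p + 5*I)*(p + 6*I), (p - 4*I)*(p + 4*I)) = p - 4*I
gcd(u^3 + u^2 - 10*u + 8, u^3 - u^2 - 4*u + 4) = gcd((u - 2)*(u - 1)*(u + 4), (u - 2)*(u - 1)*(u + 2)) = u^2 - 3*u + 2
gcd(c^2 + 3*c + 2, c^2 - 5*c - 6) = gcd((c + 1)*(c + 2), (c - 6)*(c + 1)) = c + 1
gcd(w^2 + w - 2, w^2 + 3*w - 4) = w - 1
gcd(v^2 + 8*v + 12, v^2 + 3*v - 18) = v + 6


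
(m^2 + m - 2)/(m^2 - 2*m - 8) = (m - 1)/(m - 4)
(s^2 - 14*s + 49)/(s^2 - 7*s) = (s - 7)/s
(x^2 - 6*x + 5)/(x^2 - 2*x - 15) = (x - 1)/(x + 3)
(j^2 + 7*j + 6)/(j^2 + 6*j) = (j + 1)/j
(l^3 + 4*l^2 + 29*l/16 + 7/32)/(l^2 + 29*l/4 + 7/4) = (8*l^2 + 30*l + 7)/(8*(l + 7))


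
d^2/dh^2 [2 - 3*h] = 0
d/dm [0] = 0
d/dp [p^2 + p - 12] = 2*p + 1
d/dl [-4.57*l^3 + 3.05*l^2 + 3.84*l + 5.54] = -13.71*l^2 + 6.1*l + 3.84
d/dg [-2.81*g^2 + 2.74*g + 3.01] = 2.74 - 5.62*g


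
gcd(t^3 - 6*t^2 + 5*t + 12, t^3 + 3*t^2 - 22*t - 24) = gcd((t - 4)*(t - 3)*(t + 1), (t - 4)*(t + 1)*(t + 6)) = t^2 - 3*t - 4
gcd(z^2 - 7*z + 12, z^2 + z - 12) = z - 3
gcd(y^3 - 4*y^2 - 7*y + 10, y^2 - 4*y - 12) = y + 2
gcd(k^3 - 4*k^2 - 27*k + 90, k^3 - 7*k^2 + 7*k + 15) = k - 3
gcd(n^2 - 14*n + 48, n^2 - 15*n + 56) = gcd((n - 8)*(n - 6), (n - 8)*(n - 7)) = n - 8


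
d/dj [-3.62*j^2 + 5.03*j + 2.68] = 5.03 - 7.24*j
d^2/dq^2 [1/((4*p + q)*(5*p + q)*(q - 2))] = 2*((4*p + q)^2*(5*p + q)^2 + (4*p + q)^2*(5*p + q)*(q - 2) + (4*p + q)^2*(q - 2)^2 + (4*p + q)*(5*p + q)^2*(q - 2) + (4*p + q)*(5*p + q)*(q - 2)^2 + (5*p + q)^2*(q - 2)^2)/((4*p + q)^3*(5*p + q)^3*(q - 2)^3)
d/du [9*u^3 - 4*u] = 27*u^2 - 4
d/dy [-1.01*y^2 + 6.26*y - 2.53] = 6.26 - 2.02*y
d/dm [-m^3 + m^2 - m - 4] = -3*m^2 + 2*m - 1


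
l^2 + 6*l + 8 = (l + 2)*(l + 4)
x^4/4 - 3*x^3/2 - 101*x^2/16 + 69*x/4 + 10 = (x/4 + 1)*(x - 8)*(x - 5/2)*(x + 1/2)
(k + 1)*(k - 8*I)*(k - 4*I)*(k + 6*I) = k^4 + k^3 - 6*I*k^3 + 40*k^2 - 6*I*k^2 + 40*k - 192*I*k - 192*I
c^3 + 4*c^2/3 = c^2*(c + 4/3)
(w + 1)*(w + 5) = w^2 + 6*w + 5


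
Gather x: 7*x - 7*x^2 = -7*x^2 + 7*x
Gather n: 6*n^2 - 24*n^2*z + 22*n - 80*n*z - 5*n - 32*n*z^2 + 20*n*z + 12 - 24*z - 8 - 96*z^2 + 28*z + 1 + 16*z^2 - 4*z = n^2*(6 - 24*z) + n*(-32*z^2 - 60*z + 17) - 80*z^2 + 5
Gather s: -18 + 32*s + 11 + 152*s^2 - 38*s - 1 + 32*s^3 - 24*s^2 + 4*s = 32*s^3 + 128*s^2 - 2*s - 8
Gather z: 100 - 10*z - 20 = 80 - 10*z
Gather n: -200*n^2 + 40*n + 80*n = -200*n^2 + 120*n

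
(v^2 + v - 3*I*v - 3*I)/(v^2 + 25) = (v^2 + v - 3*I*v - 3*I)/(v^2 + 25)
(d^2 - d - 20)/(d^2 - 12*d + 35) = (d + 4)/(d - 7)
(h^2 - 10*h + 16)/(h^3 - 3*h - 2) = (h - 8)/(h^2 + 2*h + 1)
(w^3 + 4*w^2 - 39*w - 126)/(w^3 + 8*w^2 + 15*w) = (w^2 + w - 42)/(w*(w + 5))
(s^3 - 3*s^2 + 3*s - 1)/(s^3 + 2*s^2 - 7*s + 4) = (s - 1)/(s + 4)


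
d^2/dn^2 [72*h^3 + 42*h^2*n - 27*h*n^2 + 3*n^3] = -54*h + 18*n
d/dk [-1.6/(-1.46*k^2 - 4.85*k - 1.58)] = (-4.672*k - 7.76)/(1.46*k^2 + 4.85*k + 1.58)^2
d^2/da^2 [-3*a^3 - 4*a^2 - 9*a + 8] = -18*a - 8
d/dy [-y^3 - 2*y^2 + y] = -3*y^2 - 4*y + 1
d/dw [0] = 0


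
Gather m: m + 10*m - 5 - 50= 11*m - 55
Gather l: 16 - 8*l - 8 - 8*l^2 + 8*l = 8 - 8*l^2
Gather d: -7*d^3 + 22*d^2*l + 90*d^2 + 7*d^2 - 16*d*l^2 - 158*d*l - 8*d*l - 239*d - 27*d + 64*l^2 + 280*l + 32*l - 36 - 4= -7*d^3 + d^2*(22*l + 97) + d*(-16*l^2 - 166*l - 266) + 64*l^2 + 312*l - 40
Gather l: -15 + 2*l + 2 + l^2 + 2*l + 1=l^2 + 4*l - 12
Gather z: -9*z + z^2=z^2 - 9*z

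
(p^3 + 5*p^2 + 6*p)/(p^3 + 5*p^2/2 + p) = 2*(p + 3)/(2*p + 1)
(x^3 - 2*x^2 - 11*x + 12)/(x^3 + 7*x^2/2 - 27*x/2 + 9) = 2*(x^2 - x - 12)/(2*x^2 + 9*x - 18)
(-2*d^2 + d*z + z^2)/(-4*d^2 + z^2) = (-d + z)/(-2*d + z)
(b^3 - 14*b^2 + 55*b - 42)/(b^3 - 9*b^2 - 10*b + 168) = (b - 1)/(b + 4)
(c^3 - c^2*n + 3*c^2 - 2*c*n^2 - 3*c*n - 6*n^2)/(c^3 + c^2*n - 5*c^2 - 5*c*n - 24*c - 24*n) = (c - 2*n)/(c - 8)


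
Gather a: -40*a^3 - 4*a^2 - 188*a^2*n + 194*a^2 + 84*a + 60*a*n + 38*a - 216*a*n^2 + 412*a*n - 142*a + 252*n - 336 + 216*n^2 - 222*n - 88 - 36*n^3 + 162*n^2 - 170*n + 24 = -40*a^3 + a^2*(190 - 188*n) + a*(-216*n^2 + 472*n - 20) - 36*n^3 + 378*n^2 - 140*n - 400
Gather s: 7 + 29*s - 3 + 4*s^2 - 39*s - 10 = 4*s^2 - 10*s - 6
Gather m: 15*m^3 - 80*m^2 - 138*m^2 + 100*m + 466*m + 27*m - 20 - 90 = 15*m^3 - 218*m^2 + 593*m - 110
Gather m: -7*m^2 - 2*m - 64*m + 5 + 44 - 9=-7*m^2 - 66*m + 40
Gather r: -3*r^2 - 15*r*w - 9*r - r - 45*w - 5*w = -3*r^2 + r*(-15*w - 10) - 50*w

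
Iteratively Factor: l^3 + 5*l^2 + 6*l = (l)*(l^2 + 5*l + 6) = l*(l + 3)*(l + 2)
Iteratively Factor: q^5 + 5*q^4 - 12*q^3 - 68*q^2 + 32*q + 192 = (q - 3)*(q^4 + 8*q^3 + 12*q^2 - 32*q - 64) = (q - 3)*(q + 2)*(q^3 + 6*q^2 - 32) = (q - 3)*(q + 2)*(q + 4)*(q^2 + 2*q - 8) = (q - 3)*(q - 2)*(q + 2)*(q + 4)*(q + 4)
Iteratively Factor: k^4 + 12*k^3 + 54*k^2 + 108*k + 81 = (k + 3)*(k^3 + 9*k^2 + 27*k + 27) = (k + 3)^2*(k^2 + 6*k + 9) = (k + 3)^3*(k + 3)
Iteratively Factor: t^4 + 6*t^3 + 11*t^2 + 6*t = (t + 3)*(t^3 + 3*t^2 + 2*t) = t*(t + 3)*(t^2 + 3*t + 2) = t*(t + 1)*(t + 3)*(t + 2)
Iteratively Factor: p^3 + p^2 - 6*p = (p - 2)*(p^2 + 3*p) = (p - 2)*(p + 3)*(p)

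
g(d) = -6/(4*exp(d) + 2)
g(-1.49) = -2.07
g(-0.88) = -1.64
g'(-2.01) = 0.50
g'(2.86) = 0.08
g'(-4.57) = 0.06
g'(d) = 24*exp(d)/(4*exp(d) + 2)^2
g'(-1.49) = 0.64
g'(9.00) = 0.00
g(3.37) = -0.05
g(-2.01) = -2.37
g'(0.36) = 0.58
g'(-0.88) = 0.74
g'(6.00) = 0.00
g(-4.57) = -2.94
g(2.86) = -0.08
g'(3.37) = 0.05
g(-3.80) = -2.87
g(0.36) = -0.78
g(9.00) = 0.00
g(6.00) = 0.00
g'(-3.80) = 0.12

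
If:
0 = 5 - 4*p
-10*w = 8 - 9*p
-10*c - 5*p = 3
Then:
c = -37/40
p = 5/4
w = 13/40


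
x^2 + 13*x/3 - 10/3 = (x - 2/3)*(x + 5)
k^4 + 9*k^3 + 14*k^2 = k^2*(k + 2)*(k + 7)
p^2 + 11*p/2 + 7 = (p + 2)*(p + 7/2)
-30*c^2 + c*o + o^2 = (-5*c + o)*(6*c + o)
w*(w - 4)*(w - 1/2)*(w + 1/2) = w^4 - 4*w^3 - w^2/4 + w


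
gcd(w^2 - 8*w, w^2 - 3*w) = w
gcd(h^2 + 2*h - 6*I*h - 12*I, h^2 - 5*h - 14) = h + 2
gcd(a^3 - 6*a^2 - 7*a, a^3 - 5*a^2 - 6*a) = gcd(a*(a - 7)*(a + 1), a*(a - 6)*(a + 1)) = a^2 + a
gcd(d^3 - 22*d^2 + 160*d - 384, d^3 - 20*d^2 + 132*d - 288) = d^2 - 14*d + 48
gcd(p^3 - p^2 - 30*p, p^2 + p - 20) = p + 5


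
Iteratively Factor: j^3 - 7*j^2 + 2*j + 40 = (j - 4)*(j^2 - 3*j - 10) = (j - 4)*(j + 2)*(j - 5)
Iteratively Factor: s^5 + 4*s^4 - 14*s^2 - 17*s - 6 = (s + 1)*(s^4 + 3*s^3 - 3*s^2 - 11*s - 6) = (s - 2)*(s + 1)*(s^3 + 5*s^2 + 7*s + 3) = (s - 2)*(s + 1)^2*(s^2 + 4*s + 3) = (s - 2)*(s + 1)^2*(s + 3)*(s + 1)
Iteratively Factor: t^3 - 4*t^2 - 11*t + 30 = (t - 2)*(t^2 - 2*t - 15) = (t - 5)*(t - 2)*(t + 3)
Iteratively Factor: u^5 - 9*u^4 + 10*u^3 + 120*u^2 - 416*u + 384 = (u - 2)*(u^4 - 7*u^3 - 4*u^2 + 112*u - 192) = (u - 4)*(u - 2)*(u^3 - 3*u^2 - 16*u + 48) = (u - 4)*(u - 2)*(u + 4)*(u^2 - 7*u + 12) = (u - 4)*(u - 3)*(u - 2)*(u + 4)*(u - 4)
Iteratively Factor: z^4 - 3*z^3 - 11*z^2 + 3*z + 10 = (z + 2)*(z^3 - 5*z^2 - z + 5) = (z - 1)*(z + 2)*(z^2 - 4*z - 5) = (z - 1)*(z + 1)*(z + 2)*(z - 5)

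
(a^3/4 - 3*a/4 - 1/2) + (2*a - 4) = a^3/4 + 5*a/4 - 9/2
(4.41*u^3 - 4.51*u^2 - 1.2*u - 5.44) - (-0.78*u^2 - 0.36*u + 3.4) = 4.41*u^3 - 3.73*u^2 - 0.84*u - 8.84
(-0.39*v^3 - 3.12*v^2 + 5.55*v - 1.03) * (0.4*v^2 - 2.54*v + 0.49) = -0.156*v^5 - 0.2574*v^4 + 9.9537*v^3 - 16.0378*v^2 + 5.3357*v - 0.5047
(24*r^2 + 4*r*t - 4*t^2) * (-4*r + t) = -96*r^3 + 8*r^2*t + 20*r*t^2 - 4*t^3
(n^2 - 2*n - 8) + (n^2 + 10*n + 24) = 2*n^2 + 8*n + 16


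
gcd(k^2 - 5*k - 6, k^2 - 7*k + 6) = k - 6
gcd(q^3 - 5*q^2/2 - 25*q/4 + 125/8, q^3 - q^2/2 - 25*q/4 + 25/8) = q^2 - 25/4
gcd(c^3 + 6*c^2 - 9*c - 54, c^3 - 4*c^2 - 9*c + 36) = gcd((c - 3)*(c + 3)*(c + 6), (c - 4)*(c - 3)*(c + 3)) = c^2 - 9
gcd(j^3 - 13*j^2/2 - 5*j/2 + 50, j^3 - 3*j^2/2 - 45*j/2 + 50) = j - 4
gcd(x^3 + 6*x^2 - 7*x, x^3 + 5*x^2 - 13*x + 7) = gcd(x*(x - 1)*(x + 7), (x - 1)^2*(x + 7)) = x^2 + 6*x - 7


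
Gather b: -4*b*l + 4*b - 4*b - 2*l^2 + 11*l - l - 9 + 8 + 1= -4*b*l - 2*l^2 + 10*l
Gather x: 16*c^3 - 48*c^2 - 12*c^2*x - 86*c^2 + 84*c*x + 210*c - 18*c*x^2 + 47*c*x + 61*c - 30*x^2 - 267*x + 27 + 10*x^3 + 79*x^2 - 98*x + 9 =16*c^3 - 134*c^2 + 271*c + 10*x^3 + x^2*(49 - 18*c) + x*(-12*c^2 + 131*c - 365) + 36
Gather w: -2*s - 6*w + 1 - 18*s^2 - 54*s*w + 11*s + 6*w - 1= -18*s^2 - 54*s*w + 9*s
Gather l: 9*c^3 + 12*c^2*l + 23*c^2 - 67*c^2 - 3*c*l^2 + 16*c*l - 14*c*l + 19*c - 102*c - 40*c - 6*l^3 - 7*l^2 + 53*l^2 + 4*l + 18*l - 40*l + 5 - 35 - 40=9*c^3 - 44*c^2 - 123*c - 6*l^3 + l^2*(46 - 3*c) + l*(12*c^2 + 2*c - 18) - 70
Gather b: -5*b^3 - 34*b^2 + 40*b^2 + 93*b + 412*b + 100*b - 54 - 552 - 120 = -5*b^3 + 6*b^2 + 605*b - 726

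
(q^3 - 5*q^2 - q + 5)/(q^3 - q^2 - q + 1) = (q - 5)/(q - 1)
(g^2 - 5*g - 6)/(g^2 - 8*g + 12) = (g + 1)/(g - 2)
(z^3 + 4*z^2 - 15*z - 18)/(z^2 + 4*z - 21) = (z^2 + 7*z + 6)/(z + 7)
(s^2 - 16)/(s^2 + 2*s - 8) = (s - 4)/(s - 2)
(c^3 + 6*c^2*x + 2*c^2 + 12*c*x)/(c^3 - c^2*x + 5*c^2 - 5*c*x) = (c^2 + 6*c*x + 2*c + 12*x)/(c^2 - c*x + 5*c - 5*x)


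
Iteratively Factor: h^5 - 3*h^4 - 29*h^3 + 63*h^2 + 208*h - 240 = (h - 1)*(h^4 - 2*h^3 - 31*h^2 + 32*h + 240) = (h - 4)*(h - 1)*(h^3 + 2*h^2 - 23*h - 60) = (h - 5)*(h - 4)*(h - 1)*(h^2 + 7*h + 12) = (h - 5)*(h - 4)*(h - 1)*(h + 3)*(h + 4)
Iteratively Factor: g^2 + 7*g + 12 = (g + 3)*(g + 4)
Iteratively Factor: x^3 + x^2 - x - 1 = (x - 1)*(x^2 + 2*x + 1) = (x - 1)*(x + 1)*(x + 1)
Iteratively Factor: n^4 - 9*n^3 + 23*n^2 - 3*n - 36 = (n - 4)*(n^3 - 5*n^2 + 3*n + 9) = (n - 4)*(n - 3)*(n^2 - 2*n - 3) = (n - 4)*(n - 3)^2*(n + 1)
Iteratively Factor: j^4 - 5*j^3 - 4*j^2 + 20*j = (j + 2)*(j^3 - 7*j^2 + 10*j) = (j - 5)*(j + 2)*(j^2 - 2*j) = j*(j - 5)*(j + 2)*(j - 2)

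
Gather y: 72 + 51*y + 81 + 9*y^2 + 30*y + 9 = 9*y^2 + 81*y + 162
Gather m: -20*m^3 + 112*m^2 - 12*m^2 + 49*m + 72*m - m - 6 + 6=-20*m^3 + 100*m^2 + 120*m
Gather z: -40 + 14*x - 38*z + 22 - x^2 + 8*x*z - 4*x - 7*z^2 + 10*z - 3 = -x^2 + 10*x - 7*z^2 + z*(8*x - 28) - 21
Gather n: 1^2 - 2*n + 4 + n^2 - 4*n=n^2 - 6*n + 5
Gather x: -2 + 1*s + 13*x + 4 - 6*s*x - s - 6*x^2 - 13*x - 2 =-6*s*x - 6*x^2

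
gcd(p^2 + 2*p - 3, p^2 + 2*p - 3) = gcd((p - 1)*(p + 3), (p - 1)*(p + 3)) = p^2 + 2*p - 3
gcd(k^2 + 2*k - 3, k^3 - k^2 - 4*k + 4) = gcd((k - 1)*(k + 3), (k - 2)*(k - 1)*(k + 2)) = k - 1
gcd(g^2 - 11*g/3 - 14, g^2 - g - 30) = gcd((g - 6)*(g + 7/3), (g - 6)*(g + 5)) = g - 6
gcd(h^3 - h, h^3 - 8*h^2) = h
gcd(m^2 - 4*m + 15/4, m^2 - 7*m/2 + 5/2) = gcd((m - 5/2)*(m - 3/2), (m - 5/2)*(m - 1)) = m - 5/2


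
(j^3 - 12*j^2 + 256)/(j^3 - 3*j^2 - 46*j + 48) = (j^2 - 4*j - 32)/(j^2 + 5*j - 6)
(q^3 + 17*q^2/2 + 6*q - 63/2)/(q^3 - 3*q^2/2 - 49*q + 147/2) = (q + 3)/(q - 7)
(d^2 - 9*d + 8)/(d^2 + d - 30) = (d^2 - 9*d + 8)/(d^2 + d - 30)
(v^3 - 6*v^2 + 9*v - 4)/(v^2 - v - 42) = (-v^3 + 6*v^2 - 9*v + 4)/(-v^2 + v + 42)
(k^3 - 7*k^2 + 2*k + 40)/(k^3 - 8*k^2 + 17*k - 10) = (k^2 - 2*k - 8)/(k^2 - 3*k + 2)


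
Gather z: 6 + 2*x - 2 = 2*x + 4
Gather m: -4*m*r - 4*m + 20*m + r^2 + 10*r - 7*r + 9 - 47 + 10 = m*(16 - 4*r) + r^2 + 3*r - 28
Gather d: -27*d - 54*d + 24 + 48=72 - 81*d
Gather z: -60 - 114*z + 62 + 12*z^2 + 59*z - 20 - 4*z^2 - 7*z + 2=8*z^2 - 62*z - 16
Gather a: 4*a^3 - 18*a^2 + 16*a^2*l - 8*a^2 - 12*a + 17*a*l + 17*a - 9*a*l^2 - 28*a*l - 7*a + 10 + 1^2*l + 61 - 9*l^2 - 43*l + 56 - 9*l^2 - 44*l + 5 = 4*a^3 + a^2*(16*l - 26) + a*(-9*l^2 - 11*l - 2) - 18*l^2 - 86*l + 132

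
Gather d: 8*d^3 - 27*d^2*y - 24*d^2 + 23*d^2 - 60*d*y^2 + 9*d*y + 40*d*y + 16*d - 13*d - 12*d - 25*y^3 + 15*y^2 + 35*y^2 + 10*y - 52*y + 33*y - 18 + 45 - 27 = 8*d^3 + d^2*(-27*y - 1) + d*(-60*y^2 + 49*y - 9) - 25*y^3 + 50*y^2 - 9*y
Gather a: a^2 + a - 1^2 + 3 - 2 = a^2 + a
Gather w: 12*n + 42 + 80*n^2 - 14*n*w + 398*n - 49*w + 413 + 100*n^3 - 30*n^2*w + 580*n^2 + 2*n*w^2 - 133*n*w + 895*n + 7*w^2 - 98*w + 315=100*n^3 + 660*n^2 + 1305*n + w^2*(2*n + 7) + w*(-30*n^2 - 147*n - 147) + 770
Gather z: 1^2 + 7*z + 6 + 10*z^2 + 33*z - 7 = 10*z^2 + 40*z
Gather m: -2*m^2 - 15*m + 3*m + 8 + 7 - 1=-2*m^2 - 12*m + 14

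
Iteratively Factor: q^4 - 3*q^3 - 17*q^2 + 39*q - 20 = (q + 4)*(q^3 - 7*q^2 + 11*q - 5) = (q - 1)*(q + 4)*(q^2 - 6*q + 5) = (q - 1)^2*(q + 4)*(q - 5)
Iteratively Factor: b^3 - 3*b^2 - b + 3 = (b - 1)*(b^2 - 2*b - 3) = (b - 1)*(b + 1)*(b - 3)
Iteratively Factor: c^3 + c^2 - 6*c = (c)*(c^2 + c - 6) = c*(c - 2)*(c + 3)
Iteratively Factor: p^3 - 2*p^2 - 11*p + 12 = (p + 3)*(p^2 - 5*p + 4) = (p - 4)*(p + 3)*(p - 1)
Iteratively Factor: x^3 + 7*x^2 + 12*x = (x + 3)*(x^2 + 4*x) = x*(x + 3)*(x + 4)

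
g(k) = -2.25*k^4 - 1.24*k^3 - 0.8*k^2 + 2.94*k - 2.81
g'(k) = -9.0*k^3 - 3.72*k^2 - 1.6*k + 2.94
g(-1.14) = -9.16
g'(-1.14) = 13.26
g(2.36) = -86.42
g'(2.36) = -139.85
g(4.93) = -1485.48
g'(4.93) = -1173.77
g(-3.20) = -215.71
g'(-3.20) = 264.88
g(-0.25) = -3.58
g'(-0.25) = 3.25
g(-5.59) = -2024.64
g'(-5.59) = 1467.73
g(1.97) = -43.49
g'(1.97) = -83.46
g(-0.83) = -6.16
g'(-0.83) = 6.85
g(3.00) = -216.92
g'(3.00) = -278.34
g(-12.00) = -44666.57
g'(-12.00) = 15038.46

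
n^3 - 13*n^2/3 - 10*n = n*(n - 6)*(n + 5/3)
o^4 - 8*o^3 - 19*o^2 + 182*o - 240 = (o - 8)*(o - 3)*(o - 2)*(o + 5)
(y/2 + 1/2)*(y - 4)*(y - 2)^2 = y^4/2 - 7*y^3/2 + 6*y^2 + 2*y - 8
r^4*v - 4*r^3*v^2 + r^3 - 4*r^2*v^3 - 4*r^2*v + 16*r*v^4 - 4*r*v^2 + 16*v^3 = (r - 4*v)*(r - 2*v)*(r + 2*v)*(r*v + 1)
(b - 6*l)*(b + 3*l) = b^2 - 3*b*l - 18*l^2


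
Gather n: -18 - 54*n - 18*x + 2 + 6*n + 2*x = -48*n - 16*x - 16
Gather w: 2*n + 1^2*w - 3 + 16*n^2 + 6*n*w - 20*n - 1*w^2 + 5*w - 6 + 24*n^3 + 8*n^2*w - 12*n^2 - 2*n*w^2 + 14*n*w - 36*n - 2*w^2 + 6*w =24*n^3 + 4*n^2 - 54*n + w^2*(-2*n - 3) + w*(8*n^2 + 20*n + 12) - 9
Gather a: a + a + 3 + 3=2*a + 6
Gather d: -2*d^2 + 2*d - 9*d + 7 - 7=-2*d^2 - 7*d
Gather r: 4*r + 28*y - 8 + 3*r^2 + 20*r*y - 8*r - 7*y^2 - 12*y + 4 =3*r^2 + r*(20*y - 4) - 7*y^2 + 16*y - 4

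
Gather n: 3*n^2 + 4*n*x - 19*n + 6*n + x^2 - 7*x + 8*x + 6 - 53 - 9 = 3*n^2 + n*(4*x - 13) + x^2 + x - 56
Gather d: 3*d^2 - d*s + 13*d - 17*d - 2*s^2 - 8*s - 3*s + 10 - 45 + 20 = 3*d^2 + d*(-s - 4) - 2*s^2 - 11*s - 15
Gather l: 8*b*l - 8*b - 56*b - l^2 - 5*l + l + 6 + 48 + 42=-64*b - l^2 + l*(8*b - 4) + 96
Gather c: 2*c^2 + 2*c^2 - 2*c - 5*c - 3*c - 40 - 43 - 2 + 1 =4*c^2 - 10*c - 84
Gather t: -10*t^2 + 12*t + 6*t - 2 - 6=-10*t^2 + 18*t - 8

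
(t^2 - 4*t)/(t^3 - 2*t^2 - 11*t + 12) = t/(t^2 + 2*t - 3)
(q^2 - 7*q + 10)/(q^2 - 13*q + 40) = (q - 2)/(q - 8)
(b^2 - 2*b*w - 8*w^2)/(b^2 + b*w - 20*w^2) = (b + 2*w)/(b + 5*w)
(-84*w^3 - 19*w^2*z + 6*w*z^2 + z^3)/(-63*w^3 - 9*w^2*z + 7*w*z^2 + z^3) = (-4*w + z)/(-3*w + z)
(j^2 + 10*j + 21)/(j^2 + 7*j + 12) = (j + 7)/(j + 4)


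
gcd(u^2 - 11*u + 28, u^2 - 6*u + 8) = u - 4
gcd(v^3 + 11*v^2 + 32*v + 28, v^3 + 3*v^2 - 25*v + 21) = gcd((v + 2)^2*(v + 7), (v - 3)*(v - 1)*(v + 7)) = v + 7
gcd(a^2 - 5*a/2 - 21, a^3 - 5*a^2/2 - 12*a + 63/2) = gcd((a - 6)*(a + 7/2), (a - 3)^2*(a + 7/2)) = a + 7/2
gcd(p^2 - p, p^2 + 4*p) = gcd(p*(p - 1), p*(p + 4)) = p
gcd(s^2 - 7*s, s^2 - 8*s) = s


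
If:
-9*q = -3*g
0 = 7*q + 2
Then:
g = -6/7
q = -2/7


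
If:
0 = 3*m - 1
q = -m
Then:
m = 1/3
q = -1/3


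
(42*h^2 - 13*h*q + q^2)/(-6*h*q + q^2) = (-7*h + q)/q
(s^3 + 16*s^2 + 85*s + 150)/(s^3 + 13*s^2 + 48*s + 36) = (s^2 + 10*s + 25)/(s^2 + 7*s + 6)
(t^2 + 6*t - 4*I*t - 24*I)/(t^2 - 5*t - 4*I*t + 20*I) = (t + 6)/(t - 5)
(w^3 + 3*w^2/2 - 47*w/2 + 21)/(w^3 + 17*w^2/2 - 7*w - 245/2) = (w^2 + 5*w - 6)/(w^2 + 12*w + 35)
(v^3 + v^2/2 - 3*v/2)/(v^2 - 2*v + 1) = v*(2*v + 3)/(2*(v - 1))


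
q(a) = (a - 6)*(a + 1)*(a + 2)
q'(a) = (a - 6)*(a + 1) + (a - 6)*(a + 2) + (a + 1)*(a + 2)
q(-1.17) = 1.01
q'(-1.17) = -4.87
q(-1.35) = 1.67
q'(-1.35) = -2.43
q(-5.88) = -224.94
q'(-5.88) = 123.00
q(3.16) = -60.96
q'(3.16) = -5.00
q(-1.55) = 1.87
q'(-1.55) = 0.51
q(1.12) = -32.28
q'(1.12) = -18.96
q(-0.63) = -3.36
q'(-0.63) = -11.03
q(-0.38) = -6.41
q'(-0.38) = -13.29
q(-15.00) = -3822.00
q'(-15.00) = 749.00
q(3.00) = -60.00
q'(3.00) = -7.00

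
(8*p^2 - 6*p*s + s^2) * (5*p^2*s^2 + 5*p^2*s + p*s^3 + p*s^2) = 40*p^4*s^2 + 40*p^4*s - 22*p^3*s^3 - 22*p^3*s^2 - p^2*s^4 - p^2*s^3 + p*s^5 + p*s^4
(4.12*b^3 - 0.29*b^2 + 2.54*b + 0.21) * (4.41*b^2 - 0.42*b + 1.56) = 18.1692*b^5 - 3.0093*b^4 + 17.7504*b^3 - 0.5931*b^2 + 3.8742*b + 0.3276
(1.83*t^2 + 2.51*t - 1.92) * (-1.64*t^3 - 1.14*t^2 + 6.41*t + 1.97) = -3.0012*t^5 - 6.2026*t^4 + 12.0177*t^3 + 21.883*t^2 - 7.3625*t - 3.7824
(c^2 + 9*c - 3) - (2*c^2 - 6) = -c^2 + 9*c + 3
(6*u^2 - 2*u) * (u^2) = 6*u^4 - 2*u^3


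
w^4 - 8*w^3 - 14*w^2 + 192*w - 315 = (w - 7)*(w - 3)^2*(w + 5)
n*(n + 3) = n^2 + 3*n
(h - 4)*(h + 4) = h^2 - 16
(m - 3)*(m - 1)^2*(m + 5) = m^4 - 18*m^2 + 32*m - 15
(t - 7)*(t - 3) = t^2 - 10*t + 21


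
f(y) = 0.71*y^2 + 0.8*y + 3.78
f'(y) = 1.42*y + 0.8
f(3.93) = 17.89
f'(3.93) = 6.38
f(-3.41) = 9.31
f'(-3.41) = -4.04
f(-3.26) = 8.72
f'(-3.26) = -3.83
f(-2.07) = 5.17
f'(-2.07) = -2.14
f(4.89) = 24.67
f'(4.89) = 7.74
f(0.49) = 4.34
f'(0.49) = 1.50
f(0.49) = 4.34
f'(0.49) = 1.50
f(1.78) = 7.45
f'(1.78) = 3.33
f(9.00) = 68.49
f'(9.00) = 13.58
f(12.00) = 115.62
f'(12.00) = 17.84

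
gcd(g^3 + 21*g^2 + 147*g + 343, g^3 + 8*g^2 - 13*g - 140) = g + 7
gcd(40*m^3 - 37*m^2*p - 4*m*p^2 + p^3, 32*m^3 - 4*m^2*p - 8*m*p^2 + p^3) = -8*m + p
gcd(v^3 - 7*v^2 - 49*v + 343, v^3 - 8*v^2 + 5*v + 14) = v - 7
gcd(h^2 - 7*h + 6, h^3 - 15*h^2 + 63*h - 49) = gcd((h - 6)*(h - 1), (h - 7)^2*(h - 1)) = h - 1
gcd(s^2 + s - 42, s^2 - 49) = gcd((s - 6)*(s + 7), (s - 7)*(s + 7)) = s + 7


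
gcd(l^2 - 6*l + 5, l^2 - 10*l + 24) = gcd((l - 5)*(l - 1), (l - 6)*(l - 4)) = 1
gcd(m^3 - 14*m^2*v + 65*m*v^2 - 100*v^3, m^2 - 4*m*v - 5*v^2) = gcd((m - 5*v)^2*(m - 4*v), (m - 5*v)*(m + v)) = -m + 5*v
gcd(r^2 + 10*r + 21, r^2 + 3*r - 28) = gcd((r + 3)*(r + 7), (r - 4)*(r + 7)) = r + 7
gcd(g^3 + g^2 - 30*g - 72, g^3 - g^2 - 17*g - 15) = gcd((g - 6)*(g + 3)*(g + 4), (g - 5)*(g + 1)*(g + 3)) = g + 3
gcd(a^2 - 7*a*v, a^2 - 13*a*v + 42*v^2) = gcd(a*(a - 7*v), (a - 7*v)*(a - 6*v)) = -a + 7*v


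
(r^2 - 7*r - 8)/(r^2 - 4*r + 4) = (r^2 - 7*r - 8)/(r^2 - 4*r + 4)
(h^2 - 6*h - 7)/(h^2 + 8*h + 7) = (h - 7)/(h + 7)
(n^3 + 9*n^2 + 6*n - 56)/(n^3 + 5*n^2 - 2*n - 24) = (n + 7)/(n + 3)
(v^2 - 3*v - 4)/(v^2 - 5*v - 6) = (v - 4)/(v - 6)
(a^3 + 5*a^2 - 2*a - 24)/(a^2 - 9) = (a^2 + 2*a - 8)/(a - 3)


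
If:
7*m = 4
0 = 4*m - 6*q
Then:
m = 4/7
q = 8/21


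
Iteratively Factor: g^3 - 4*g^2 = (g - 4)*(g^2) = g*(g - 4)*(g)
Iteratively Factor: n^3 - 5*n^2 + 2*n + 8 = (n + 1)*(n^2 - 6*n + 8) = (n - 2)*(n + 1)*(n - 4)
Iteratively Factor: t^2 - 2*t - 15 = (t + 3)*(t - 5)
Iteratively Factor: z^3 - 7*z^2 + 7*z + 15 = (z - 5)*(z^2 - 2*z - 3) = (z - 5)*(z + 1)*(z - 3)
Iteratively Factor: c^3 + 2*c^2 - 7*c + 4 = (c - 1)*(c^2 + 3*c - 4) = (c - 1)*(c + 4)*(c - 1)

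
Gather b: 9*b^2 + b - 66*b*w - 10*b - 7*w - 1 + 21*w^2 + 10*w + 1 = 9*b^2 + b*(-66*w - 9) + 21*w^2 + 3*w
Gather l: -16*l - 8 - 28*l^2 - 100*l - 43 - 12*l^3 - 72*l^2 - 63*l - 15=-12*l^3 - 100*l^2 - 179*l - 66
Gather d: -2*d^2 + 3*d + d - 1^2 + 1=-2*d^2 + 4*d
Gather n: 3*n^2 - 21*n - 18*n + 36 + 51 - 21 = 3*n^2 - 39*n + 66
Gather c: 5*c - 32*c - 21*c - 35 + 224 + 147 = 336 - 48*c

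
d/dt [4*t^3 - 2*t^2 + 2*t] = 12*t^2 - 4*t + 2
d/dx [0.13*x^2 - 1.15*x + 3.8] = 0.26*x - 1.15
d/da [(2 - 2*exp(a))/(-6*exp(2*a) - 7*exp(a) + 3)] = 2*((1 - exp(a))*(12*exp(a) + 7) + 6*exp(2*a) + 7*exp(a) - 3)*exp(a)/(6*exp(2*a) + 7*exp(a) - 3)^2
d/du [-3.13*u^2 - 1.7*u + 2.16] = -6.26*u - 1.7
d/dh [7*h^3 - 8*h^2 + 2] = h*(21*h - 16)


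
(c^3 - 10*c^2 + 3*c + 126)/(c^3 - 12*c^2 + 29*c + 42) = (c + 3)/(c + 1)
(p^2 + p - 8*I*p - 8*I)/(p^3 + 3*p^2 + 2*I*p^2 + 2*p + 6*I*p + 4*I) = (p - 8*I)/(p^2 + 2*p*(1 + I) + 4*I)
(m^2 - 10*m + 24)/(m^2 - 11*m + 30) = (m - 4)/(m - 5)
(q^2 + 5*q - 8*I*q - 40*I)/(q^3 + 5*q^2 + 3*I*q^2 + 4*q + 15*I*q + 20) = (q - 8*I)/(q^2 + 3*I*q + 4)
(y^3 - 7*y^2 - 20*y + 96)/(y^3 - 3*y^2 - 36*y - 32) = (y - 3)/(y + 1)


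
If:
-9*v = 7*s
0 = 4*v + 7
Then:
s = 9/4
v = -7/4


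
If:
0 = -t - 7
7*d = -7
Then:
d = -1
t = -7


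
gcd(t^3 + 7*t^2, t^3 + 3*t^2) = t^2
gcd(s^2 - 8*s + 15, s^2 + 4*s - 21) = s - 3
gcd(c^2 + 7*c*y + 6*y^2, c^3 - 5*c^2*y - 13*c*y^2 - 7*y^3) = c + y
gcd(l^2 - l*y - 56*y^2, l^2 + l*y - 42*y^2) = l + 7*y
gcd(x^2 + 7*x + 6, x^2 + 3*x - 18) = x + 6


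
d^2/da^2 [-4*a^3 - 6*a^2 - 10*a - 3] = -24*a - 12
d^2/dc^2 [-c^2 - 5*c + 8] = -2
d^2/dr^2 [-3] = 0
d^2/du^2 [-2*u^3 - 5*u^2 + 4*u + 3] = -12*u - 10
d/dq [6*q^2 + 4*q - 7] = 12*q + 4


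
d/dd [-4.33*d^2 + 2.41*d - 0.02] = 2.41 - 8.66*d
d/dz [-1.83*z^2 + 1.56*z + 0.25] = 1.56 - 3.66*z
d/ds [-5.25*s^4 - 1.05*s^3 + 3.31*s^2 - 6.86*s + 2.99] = -21.0*s^3 - 3.15*s^2 + 6.62*s - 6.86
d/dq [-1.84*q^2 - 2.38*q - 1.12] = -3.68*q - 2.38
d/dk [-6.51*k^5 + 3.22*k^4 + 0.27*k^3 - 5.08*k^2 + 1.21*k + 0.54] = -32.55*k^4 + 12.88*k^3 + 0.81*k^2 - 10.16*k + 1.21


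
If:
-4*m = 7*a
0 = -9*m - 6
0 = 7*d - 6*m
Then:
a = 8/21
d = -4/7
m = -2/3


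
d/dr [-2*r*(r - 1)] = 2 - 4*r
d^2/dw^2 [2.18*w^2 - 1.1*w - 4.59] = 4.36000000000000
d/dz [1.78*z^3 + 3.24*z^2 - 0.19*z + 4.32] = 5.34*z^2 + 6.48*z - 0.19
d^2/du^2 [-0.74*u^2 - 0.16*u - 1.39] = -1.48000000000000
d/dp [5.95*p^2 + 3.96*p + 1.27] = 11.9*p + 3.96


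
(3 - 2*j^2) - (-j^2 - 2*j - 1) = -j^2 + 2*j + 4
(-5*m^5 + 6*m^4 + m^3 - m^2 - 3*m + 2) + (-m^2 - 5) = -5*m^5 + 6*m^4 + m^3 - 2*m^2 - 3*m - 3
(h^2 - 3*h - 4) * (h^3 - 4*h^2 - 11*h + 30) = h^5 - 7*h^4 - 3*h^3 + 79*h^2 - 46*h - 120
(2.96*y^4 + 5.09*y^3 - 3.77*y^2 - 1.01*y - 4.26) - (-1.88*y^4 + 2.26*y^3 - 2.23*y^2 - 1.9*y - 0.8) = 4.84*y^4 + 2.83*y^3 - 1.54*y^2 + 0.89*y - 3.46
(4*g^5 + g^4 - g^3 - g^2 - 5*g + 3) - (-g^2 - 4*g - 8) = 4*g^5 + g^4 - g^3 - g + 11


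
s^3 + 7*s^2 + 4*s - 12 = (s - 1)*(s + 2)*(s + 6)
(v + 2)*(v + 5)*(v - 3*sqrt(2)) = v^3 - 3*sqrt(2)*v^2 + 7*v^2 - 21*sqrt(2)*v + 10*v - 30*sqrt(2)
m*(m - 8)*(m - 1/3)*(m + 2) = m^4 - 19*m^3/3 - 14*m^2 + 16*m/3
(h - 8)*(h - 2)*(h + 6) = h^3 - 4*h^2 - 44*h + 96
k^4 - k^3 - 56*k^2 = k^2*(k - 8)*(k + 7)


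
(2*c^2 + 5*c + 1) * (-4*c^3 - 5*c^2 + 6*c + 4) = -8*c^5 - 30*c^4 - 17*c^3 + 33*c^2 + 26*c + 4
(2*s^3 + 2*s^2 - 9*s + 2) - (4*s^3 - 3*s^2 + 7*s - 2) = -2*s^3 + 5*s^2 - 16*s + 4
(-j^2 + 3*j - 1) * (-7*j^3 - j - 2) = 7*j^5 - 21*j^4 + 8*j^3 - j^2 - 5*j + 2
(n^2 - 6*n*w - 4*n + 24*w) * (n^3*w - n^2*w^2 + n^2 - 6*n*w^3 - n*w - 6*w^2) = n^5*w - 7*n^4*w^2 - 4*n^4*w + n^4 + 28*n^3*w^2 - 7*n^3*w - 4*n^3 + 36*n^2*w^4 + 28*n^2*w - 144*n*w^4 + 36*n*w^3 - 144*w^3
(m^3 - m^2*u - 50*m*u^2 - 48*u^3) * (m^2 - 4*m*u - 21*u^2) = m^5 - 5*m^4*u - 67*m^3*u^2 + 173*m^2*u^3 + 1242*m*u^4 + 1008*u^5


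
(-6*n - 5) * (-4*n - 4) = 24*n^2 + 44*n + 20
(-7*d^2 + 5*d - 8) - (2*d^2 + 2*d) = -9*d^2 + 3*d - 8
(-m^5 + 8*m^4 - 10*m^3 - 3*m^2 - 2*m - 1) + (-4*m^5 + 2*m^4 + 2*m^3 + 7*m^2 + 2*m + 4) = -5*m^5 + 10*m^4 - 8*m^3 + 4*m^2 + 3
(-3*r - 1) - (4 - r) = -2*r - 5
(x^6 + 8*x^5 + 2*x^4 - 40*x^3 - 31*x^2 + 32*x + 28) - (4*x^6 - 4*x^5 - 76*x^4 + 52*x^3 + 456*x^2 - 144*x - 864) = -3*x^6 + 12*x^5 + 78*x^4 - 92*x^3 - 487*x^2 + 176*x + 892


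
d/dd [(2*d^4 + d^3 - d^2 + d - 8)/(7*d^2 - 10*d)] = (28*d^5 - 53*d^4 - 20*d^3 + 3*d^2 + 112*d - 80)/(d^2*(49*d^2 - 140*d + 100))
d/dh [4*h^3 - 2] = 12*h^2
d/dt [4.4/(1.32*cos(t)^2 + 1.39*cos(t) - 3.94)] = (11.616*cos(t) + 6.116)*sin(t)/(1.32*cos(t)^2 + 1.39*cos(t) - 3.94)^2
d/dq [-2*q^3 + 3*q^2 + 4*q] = -6*q^2 + 6*q + 4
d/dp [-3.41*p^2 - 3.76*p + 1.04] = -6.82*p - 3.76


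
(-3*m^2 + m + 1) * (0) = 0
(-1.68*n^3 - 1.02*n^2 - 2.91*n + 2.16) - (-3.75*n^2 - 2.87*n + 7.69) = -1.68*n^3 + 2.73*n^2 - 0.04*n - 5.53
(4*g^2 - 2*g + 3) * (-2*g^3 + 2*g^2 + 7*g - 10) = -8*g^5 + 12*g^4 + 18*g^3 - 48*g^2 + 41*g - 30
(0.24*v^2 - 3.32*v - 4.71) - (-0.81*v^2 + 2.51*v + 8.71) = 1.05*v^2 - 5.83*v - 13.42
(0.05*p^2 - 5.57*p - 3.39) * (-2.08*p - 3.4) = -0.104*p^3 + 11.4156*p^2 + 25.9892*p + 11.526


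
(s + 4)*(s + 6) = s^2 + 10*s + 24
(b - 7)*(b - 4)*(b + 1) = b^3 - 10*b^2 + 17*b + 28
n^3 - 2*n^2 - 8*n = n*(n - 4)*(n + 2)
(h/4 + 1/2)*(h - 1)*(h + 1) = h^3/4 + h^2/2 - h/4 - 1/2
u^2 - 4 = (u - 2)*(u + 2)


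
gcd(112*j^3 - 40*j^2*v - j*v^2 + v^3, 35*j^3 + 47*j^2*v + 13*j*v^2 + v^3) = 7*j + v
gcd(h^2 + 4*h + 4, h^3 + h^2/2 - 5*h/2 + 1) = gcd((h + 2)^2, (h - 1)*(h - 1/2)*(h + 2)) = h + 2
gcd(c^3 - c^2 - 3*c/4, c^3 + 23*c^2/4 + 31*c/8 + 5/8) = c + 1/2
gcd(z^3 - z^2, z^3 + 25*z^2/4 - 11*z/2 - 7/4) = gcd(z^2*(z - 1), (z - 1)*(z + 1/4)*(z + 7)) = z - 1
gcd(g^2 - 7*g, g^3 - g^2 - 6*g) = g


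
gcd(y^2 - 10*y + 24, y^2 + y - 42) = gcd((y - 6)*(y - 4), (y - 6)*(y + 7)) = y - 6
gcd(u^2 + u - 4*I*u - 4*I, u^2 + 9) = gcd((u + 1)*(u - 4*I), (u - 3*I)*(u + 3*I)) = 1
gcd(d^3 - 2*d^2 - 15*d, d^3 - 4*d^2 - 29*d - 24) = d + 3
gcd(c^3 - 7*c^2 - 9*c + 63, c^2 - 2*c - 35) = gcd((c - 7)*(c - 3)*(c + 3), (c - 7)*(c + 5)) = c - 7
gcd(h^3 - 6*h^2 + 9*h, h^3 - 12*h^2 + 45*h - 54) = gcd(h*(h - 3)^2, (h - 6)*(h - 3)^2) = h^2 - 6*h + 9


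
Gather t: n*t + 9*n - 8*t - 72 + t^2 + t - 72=9*n + t^2 + t*(n - 7) - 144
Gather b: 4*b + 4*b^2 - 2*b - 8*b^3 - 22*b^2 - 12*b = -8*b^3 - 18*b^2 - 10*b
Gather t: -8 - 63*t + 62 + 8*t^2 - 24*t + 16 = 8*t^2 - 87*t + 70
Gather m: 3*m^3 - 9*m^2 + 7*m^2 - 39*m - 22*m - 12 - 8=3*m^3 - 2*m^2 - 61*m - 20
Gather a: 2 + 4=6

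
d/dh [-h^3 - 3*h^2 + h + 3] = -3*h^2 - 6*h + 1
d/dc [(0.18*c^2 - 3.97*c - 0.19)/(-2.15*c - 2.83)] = (-0.387*c^2 - 1.0188*c + 10.8266)/(4.6225*c^2 + 12.169*c + 8.0089)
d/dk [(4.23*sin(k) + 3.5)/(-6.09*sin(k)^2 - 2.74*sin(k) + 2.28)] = (25.7607*sin(k)^2 + 42.63*sin(k) + 19.2344)*cos(k)/(37.0881*sin(k)^4 + 33.3732*sin(k)^3 - 20.2628*sin(k)^2 - 12.4944*sin(k) + 5.1984)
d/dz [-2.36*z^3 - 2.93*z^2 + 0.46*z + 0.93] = -7.08*z^2 - 5.86*z + 0.46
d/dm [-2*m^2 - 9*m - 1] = -4*m - 9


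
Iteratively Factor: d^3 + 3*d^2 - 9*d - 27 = (d + 3)*(d^2 - 9) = (d - 3)*(d + 3)*(d + 3)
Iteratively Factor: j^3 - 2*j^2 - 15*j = (j + 3)*(j^2 - 5*j) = j*(j + 3)*(j - 5)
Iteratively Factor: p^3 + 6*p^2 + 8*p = (p + 4)*(p^2 + 2*p) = p*(p + 4)*(p + 2)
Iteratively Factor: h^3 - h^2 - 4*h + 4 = (h - 2)*(h^2 + h - 2) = (h - 2)*(h + 2)*(h - 1)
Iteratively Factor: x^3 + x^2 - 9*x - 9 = (x - 3)*(x^2 + 4*x + 3) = (x - 3)*(x + 3)*(x + 1)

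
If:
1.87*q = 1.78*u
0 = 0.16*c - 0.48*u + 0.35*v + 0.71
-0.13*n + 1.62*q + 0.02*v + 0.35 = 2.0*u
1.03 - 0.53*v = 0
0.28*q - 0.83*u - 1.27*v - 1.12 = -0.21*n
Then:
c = -15.50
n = 10.99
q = -2.16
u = -2.27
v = 1.94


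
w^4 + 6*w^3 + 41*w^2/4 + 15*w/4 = w*(w + 1/2)*(w + 5/2)*(w + 3)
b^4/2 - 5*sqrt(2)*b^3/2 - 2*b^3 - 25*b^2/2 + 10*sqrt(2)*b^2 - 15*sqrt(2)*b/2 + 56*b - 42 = (b/2 + sqrt(2))*(b - 3)*(b - 1)*(b - 7*sqrt(2))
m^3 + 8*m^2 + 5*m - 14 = (m - 1)*(m + 2)*(m + 7)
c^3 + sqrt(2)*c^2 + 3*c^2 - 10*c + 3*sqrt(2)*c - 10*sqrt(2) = (c - 2)*(c + 5)*(c + sqrt(2))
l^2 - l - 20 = (l - 5)*(l + 4)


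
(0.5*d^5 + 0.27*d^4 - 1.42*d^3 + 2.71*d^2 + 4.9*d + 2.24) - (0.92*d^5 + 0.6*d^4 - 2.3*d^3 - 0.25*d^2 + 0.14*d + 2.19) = -0.42*d^5 - 0.33*d^4 + 0.88*d^3 + 2.96*d^2 + 4.76*d + 0.0500000000000003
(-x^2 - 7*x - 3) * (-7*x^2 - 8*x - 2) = 7*x^4 + 57*x^3 + 79*x^2 + 38*x + 6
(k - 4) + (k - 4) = 2*k - 8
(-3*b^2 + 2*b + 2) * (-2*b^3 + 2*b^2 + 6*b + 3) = 6*b^5 - 10*b^4 - 18*b^3 + 7*b^2 + 18*b + 6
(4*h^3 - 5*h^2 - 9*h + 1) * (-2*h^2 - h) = -8*h^5 + 6*h^4 + 23*h^3 + 7*h^2 - h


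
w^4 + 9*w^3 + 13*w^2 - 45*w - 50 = (w - 2)*(w + 1)*(w + 5)^2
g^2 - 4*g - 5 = (g - 5)*(g + 1)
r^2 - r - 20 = (r - 5)*(r + 4)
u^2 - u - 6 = (u - 3)*(u + 2)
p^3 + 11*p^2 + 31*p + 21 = (p + 1)*(p + 3)*(p + 7)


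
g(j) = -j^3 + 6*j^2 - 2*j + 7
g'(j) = -3*j^2 + 12*j - 2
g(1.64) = 15.45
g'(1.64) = 9.61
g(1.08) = 10.58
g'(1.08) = 7.46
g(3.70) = 31.09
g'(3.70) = 1.33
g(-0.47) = 9.37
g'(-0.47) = -8.30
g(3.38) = 30.17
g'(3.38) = 4.29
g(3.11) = 28.73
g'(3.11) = 6.30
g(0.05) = 6.91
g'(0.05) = -1.41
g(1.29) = 12.26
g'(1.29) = 8.49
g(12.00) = -881.00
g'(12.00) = -290.00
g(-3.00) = 94.00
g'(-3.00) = -65.00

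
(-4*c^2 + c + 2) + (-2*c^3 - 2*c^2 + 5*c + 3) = -2*c^3 - 6*c^2 + 6*c + 5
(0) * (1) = 0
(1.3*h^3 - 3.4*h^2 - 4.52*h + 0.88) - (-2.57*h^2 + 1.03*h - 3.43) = 1.3*h^3 - 0.83*h^2 - 5.55*h + 4.31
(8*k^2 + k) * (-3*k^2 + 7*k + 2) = -24*k^4 + 53*k^3 + 23*k^2 + 2*k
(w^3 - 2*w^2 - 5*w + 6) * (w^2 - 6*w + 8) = w^5 - 8*w^4 + 15*w^3 + 20*w^2 - 76*w + 48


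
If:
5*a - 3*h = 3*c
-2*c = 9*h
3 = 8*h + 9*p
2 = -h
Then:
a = 21/5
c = 9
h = -2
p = 19/9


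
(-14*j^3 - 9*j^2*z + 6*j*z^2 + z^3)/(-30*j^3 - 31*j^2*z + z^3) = (-14*j^2 + 5*j*z + z^2)/(-30*j^2 - j*z + z^2)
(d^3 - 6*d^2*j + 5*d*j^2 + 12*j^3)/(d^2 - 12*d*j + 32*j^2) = (d^2 - 2*d*j - 3*j^2)/(d - 8*j)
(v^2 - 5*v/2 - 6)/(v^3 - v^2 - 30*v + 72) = (v + 3/2)/(v^2 + 3*v - 18)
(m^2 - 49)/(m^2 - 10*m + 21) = (m + 7)/(m - 3)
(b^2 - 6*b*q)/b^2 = (b - 6*q)/b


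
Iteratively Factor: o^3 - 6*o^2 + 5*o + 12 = (o - 4)*(o^2 - 2*o - 3) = (o - 4)*(o + 1)*(o - 3)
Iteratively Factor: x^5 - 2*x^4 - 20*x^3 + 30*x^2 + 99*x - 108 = (x - 3)*(x^4 + x^3 - 17*x^2 - 21*x + 36) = (x - 3)*(x + 3)*(x^3 - 2*x^2 - 11*x + 12) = (x - 4)*(x - 3)*(x + 3)*(x^2 + 2*x - 3) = (x - 4)*(x - 3)*(x + 3)^2*(x - 1)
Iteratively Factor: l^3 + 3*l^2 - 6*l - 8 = (l + 4)*(l^2 - l - 2) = (l + 1)*(l + 4)*(l - 2)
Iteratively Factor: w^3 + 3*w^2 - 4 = (w + 2)*(w^2 + w - 2) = (w - 1)*(w + 2)*(w + 2)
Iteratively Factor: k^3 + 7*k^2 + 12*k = (k + 3)*(k^2 + 4*k) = k*(k + 3)*(k + 4)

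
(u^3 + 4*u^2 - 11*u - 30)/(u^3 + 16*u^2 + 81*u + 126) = (u^3 + 4*u^2 - 11*u - 30)/(u^3 + 16*u^2 + 81*u + 126)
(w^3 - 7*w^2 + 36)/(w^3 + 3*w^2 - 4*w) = (w^3 - 7*w^2 + 36)/(w*(w^2 + 3*w - 4))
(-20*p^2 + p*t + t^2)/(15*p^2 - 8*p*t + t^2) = (-20*p^2 + p*t + t^2)/(15*p^2 - 8*p*t + t^2)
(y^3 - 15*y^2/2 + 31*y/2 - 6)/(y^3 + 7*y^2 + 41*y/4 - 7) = 2*(y^2 - 7*y + 12)/(2*y^2 + 15*y + 28)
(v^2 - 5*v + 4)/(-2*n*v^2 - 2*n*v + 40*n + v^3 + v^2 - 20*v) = (v - 1)/(-2*n*v - 10*n + v^2 + 5*v)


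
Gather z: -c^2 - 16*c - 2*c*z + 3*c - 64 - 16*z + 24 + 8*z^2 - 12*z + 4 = -c^2 - 13*c + 8*z^2 + z*(-2*c - 28) - 36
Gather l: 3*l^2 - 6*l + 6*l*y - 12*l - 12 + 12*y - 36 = 3*l^2 + l*(6*y - 18) + 12*y - 48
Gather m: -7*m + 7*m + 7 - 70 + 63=0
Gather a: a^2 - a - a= a^2 - 2*a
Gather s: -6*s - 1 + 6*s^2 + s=6*s^2 - 5*s - 1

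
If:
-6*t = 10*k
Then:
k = -3*t/5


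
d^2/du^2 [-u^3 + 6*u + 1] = -6*u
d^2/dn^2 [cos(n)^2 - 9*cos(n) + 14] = 9*cos(n) - 2*cos(2*n)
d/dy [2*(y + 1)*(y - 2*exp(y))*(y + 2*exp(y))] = 6*y^2 - 16*y*exp(2*y) + 4*y - 24*exp(2*y)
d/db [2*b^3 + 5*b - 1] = 6*b^2 + 5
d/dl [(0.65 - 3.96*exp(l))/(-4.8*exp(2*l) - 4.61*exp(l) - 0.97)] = (-19.008*exp(2*l) + 6.24*exp(l) + 6.8377)*exp(l)/(23.04*exp(4*l) + 44.256*exp(3*l) + 30.5641*exp(2*l) + 8.9434*exp(l) + 0.9409)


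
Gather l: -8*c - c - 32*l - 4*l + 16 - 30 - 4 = -9*c - 36*l - 18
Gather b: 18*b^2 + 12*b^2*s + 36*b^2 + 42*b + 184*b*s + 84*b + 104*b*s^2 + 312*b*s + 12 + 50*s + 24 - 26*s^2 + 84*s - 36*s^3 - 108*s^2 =b^2*(12*s + 54) + b*(104*s^2 + 496*s + 126) - 36*s^3 - 134*s^2 + 134*s + 36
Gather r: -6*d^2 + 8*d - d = -6*d^2 + 7*d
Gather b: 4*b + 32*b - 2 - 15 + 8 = 36*b - 9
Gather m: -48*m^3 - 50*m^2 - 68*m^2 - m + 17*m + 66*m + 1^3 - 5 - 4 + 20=-48*m^3 - 118*m^2 + 82*m + 12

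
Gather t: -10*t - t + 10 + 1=11 - 11*t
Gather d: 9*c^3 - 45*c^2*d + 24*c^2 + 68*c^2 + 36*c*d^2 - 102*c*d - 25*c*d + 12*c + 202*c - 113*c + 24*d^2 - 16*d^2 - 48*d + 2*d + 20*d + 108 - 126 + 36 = 9*c^3 + 92*c^2 + 101*c + d^2*(36*c + 8) + d*(-45*c^2 - 127*c - 26) + 18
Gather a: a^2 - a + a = a^2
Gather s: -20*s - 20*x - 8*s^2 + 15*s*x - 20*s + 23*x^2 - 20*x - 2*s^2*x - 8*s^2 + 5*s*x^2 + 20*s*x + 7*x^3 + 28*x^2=s^2*(-2*x - 16) + s*(5*x^2 + 35*x - 40) + 7*x^3 + 51*x^2 - 40*x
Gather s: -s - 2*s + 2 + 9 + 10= 21 - 3*s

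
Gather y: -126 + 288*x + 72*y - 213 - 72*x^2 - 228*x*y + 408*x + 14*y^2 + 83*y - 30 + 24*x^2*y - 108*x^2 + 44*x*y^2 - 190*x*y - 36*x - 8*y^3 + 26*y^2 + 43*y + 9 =-180*x^2 + 660*x - 8*y^3 + y^2*(44*x + 40) + y*(24*x^2 - 418*x + 198) - 360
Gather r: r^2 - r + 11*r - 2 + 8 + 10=r^2 + 10*r + 16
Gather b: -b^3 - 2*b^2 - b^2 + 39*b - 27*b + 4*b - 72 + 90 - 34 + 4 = -b^3 - 3*b^2 + 16*b - 12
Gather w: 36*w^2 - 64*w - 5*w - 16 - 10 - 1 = 36*w^2 - 69*w - 27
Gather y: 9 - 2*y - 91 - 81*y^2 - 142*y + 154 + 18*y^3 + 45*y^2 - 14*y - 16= 18*y^3 - 36*y^2 - 158*y + 56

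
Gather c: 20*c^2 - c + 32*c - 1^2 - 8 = 20*c^2 + 31*c - 9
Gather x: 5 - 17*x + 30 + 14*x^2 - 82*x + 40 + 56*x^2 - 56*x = 70*x^2 - 155*x + 75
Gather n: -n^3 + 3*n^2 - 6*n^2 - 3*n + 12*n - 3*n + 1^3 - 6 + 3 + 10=-n^3 - 3*n^2 + 6*n + 8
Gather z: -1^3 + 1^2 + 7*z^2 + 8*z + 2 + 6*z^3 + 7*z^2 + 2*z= 6*z^3 + 14*z^2 + 10*z + 2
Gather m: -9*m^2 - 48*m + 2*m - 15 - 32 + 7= -9*m^2 - 46*m - 40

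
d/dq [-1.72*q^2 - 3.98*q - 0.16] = -3.44*q - 3.98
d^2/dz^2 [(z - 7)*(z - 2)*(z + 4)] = 6*z - 10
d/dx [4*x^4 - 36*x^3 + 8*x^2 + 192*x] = 16*x^3 - 108*x^2 + 16*x + 192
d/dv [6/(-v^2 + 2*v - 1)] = 12*(v - 1)/(v^2 - 2*v + 1)^2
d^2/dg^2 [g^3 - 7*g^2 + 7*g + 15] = 6*g - 14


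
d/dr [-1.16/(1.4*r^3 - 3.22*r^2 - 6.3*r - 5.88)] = (4.872*r^2 - 7.4704*r - 7.308)/(-1.4*r^3 + 3.22*r^2 + 6.3*r + 5.88)^2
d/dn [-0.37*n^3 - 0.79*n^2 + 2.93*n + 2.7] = -1.11*n^2 - 1.58*n + 2.93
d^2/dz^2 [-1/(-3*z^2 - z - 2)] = 2*(-9*z^2 - 3*z + (6*z + 1)^2 - 6)/(3*z^2 + z + 2)^3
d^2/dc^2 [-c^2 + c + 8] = -2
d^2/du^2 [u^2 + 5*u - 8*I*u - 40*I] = 2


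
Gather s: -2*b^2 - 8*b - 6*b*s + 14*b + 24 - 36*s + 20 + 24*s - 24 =-2*b^2 + 6*b + s*(-6*b - 12) + 20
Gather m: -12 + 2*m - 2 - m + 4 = m - 10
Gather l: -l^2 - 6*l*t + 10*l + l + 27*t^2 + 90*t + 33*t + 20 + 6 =-l^2 + l*(11 - 6*t) + 27*t^2 + 123*t + 26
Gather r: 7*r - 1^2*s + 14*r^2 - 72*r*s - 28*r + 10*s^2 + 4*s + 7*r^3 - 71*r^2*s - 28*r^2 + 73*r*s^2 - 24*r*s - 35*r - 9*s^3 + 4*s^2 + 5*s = 7*r^3 + r^2*(-71*s - 14) + r*(73*s^2 - 96*s - 56) - 9*s^3 + 14*s^2 + 8*s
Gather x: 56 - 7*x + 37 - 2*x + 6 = 99 - 9*x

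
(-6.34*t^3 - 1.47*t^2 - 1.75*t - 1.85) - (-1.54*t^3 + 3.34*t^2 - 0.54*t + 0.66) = -4.8*t^3 - 4.81*t^2 - 1.21*t - 2.51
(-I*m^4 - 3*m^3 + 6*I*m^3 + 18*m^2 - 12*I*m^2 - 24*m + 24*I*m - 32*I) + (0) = -I*m^4 - 3*m^3 + 6*I*m^3 + 18*m^2 - 12*I*m^2 - 24*m + 24*I*m - 32*I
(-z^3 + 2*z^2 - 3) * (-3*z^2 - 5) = 3*z^5 - 6*z^4 + 5*z^3 - z^2 + 15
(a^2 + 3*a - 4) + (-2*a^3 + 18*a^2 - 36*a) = -2*a^3 + 19*a^2 - 33*a - 4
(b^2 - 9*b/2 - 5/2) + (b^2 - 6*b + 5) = 2*b^2 - 21*b/2 + 5/2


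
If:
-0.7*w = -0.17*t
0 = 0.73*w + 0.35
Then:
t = -1.97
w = -0.48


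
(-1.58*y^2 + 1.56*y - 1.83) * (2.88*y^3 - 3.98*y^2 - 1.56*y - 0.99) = -4.5504*y^5 + 10.7812*y^4 - 9.0144*y^3 + 6.414*y^2 + 1.3104*y + 1.8117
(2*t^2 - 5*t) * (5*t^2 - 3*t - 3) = 10*t^4 - 31*t^3 + 9*t^2 + 15*t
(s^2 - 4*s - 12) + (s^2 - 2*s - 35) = 2*s^2 - 6*s - 47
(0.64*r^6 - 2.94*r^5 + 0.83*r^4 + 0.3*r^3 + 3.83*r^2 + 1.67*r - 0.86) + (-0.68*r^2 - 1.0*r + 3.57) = 0.64*r^6 - 2.94*r^5 + 0.83*r^4 + 0.3*r^3 + 3.15*r^2 + 0.67*r + 2.71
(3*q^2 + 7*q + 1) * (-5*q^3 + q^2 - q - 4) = -15*q^5 - 32*q^4 - q^3 - 18*q^2 - 29*q - 4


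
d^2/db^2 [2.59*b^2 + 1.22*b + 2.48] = 5.18000000000000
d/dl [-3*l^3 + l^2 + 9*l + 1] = -9*l^2 + 2*l + 9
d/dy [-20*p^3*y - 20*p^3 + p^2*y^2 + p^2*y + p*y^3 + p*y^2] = p*(-20*p^2 + 2*p*y + p + 3*y^2 + 2*y)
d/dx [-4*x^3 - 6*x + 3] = -12*x^2 - 6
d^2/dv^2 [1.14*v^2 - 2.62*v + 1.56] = 2.28000000000000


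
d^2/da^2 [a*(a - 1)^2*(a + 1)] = 12*a^2 - 6*a - 2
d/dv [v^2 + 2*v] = 2*v + 2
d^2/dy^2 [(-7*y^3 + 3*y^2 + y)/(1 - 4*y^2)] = 6*(4*y^3 - 12*y^2 + 3*y - 1)/(64*y^6 - 48*y^4 + 12*y^2 - 1)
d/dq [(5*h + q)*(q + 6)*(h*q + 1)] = h*(5*h + q)*(q + 6) + (5*h + q)*(h*q + 1) + (q + 6)*(h*q + 1)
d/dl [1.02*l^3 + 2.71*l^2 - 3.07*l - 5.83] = 3.06*l^2 + 5.42*l - 3.07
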